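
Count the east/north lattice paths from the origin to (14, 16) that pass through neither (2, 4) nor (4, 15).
Number of paths = 104830569

Inclusion–exclusion. Total paths: C(30, 14) = 145422675. Through P₁: C(6, 2)·C(24, 12) = 40562340. Through P₂: C(19, 4)·C(11, 10) = 42636. Since P₁ is strictly southwest of P₂, a monotone path through both must visit P₁ then P₂; paths through both = C(6, 2)·C(13, 2)·C(11, 10) = 12870. Avoid both = 145422675 − 40562340 − 42636 + 12870 = 104830569.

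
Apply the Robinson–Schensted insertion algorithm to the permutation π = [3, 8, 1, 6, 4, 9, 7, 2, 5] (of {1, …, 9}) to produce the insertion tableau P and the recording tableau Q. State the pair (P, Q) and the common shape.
P = [1, 2, 5] / [3, 4, 7] / [6, 9] / [8];  Q = [1, 2, 6] / [3, 4, 7] / [5, 9] / [8];  common shape = (3, 3, 2, 1)

Row-insert the values π_1, π_2, … into P one at a time, bumping the leftmost entry strictly greater than the inserted value down to the next row. The recording tableau Q records, in position (i, j), the step at which that cell was added to P.
  Insert 3 (step 1): P = [3];  Q = [1]
  Insert 8 (step 2): P = [3, 8];  Q = [1, 2]
  Insert 1 (step 3): P = [1, 8] / [3];  Q = [1, 2] / [3]
  Insert 6 (step 4): P = [1, 6] / [3, 8];  Q = [1, 2] / [3, 4]
  Insert 4 (step 5): P = [1, 4] / [3, 6] / [8];  Q = [1, 2] / [3, 4] / [5]
  Insert 9 (step 6): P = [1, 4, 9] / [3, 6] / [8];  Q = [1, 2, 6] / [3, 4] / [5]
  Insert 7 (step 7): P = [1, 4, 7] / [3, 6, 9] / [8];  Q = [1, 2, 6] / [3, 4, 7] / [5]
  Insert 2 (step 8): P = [1, 2, 7] / [3, 4, 9] / [6] / [8];  Q = [1, 2, 6] / [3, 4, 7] / [5] / [8]
  Insert 5 (step 9): P = [1, 2, 5] / [3, 4, 7] / [6, 9] / [8];  Q = [1, 2, 6] / [3, 4, 7] / [5, 9] / [8]
Final shape: (3, 3, 2, 1).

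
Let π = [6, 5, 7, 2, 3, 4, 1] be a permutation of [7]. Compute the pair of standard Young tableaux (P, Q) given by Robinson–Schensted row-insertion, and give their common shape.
P = [1, 3, 4] / [2, 7] / [5] / [6];  Q = [1, 3, 6] / [2, 5] / [4] / [7];  common shape = (3, 2, 1, 1)

Row-insert the values π_1, π_2, … into P one at a time, bumping the leftmost entry strictly greater than the inserted value down to the next row. The recording tableau Q records, in position (i, j), the step at which that cell was added to P.
  Insert 6 (step 1): P = [6];  Q = [1]
  Insert 5 (step 2): P = [5] / [6];  Q = [1] / [2]
  Insert 7 (step 3): P = [5, 7] / [6];  Q = [1, 3] / [2]
  Insert 2 (step 4): P = [2, 7] / [5] / [6];  Q = [1, 3] / [2] / [4]
  Insert 3 (step 5): P = [2, 3] / [5, 7] / [6];  Q = [1, 3] / [2, 5] / [4]
  Insert 4 (step 6): P = [2, 3, 4] / [5, 7] / [6];  Q = [1, 3, 6] / [2, 5] / [4]
  Insert 1 (step 7): P = [1, 3, 4] / [2, 7] / [5] / [6];  Q = [1, 3, 6] / [2, 5] / [4] / [7]
Final shape: (3, 2, 1, 1).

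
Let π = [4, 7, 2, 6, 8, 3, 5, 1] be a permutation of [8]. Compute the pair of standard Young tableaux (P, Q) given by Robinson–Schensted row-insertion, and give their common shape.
P = [1, 3, 5] / [2, 6, 8] / [4] / [7];  Q = [1, 2, 5] / [3, 4, 7] / [6] / [8];  common shape = (3, 3, 1, 1)

Row-insert the values π_1, π_2, … into P one at a time, bumping the leftmost entry strictly greater than the inserted value down to the next row. The recording tableau Q records, in position (i, j), the step at which that cell was added to P.
  Insert 4 (step 1): P = [4];  Q = [1]
  Insert 7 (step 2): P = [4, 7];  Q = [1, 2]
  Insert 2 (step 3): P = [2, 7] / [4];  Q = [1, 2] / [3]
  Insert 6 (step 4): P = [2, 6] / [4, 7];  Q = [1, 2] / [3, 4]
  Insert 8 (step 5): P = [2, 6, 8] / [4, 7];  Q = [1, 2, 5] / [3, 4]
  Insert 3 (step 6): P = [2, 3, 8] / [4, 6] / [7];  Q = [1, 2, 5] / [3, 4] / [6]
  Insert 5 (step 7): P = [2, 3, 5] / [4, 6, 8] / [7];  Q = [1, 2, 5] / [3, 4, 7] / [6]
  Insert 1 (step 8): P = [1, 3, 5] / [2, 6, 8] / [4] / [7];  Q = [1, 2, 5] / [3, 4, 7] / [6] / [8]
Final shape: (3, 3, 1, 1).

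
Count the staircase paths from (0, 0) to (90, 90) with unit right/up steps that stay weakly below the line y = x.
C_90 = 1000134600800354781929399250536541864362461089950800

These NE paths below the diagonal are counted by the Catalan number C_n = (1/(n + 1)) · C(2n, n). For n = 90: C_90 = (1/91) · C(180, 90) = 91012248672832285155575331798825309656983959185522800/91 = 1000134600800354781929399250536541864362461089950800.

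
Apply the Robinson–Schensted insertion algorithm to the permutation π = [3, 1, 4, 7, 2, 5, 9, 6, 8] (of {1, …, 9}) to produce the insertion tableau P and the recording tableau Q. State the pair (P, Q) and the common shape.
P = [1, 2, 5, 6, 8] / [3, 4, 7, 9];  Q = [1, 3, 4, 7, 9] / [2, 5, 6, 8];  common shape = (5, 4)

Row-insert the values π_1, π_2, … into P one at a time, bumping the leftmost entry strictly greater than the inserted value down to the next row. The recording tableau Q records, in position (i, j), the step at which that cell was added to P.
  Insert 3 (step 1): P = [3];  Q = [1]
  Insert 1 (step 2): P = [1] / [3];  Q = [1] / [2]
  Insert 4 (step 3): P = [1, 4] / [3];  Q = [1, 3] / [2]
  Insert 7 (step 4): P = [1, 4, 7] / [3];  Q = [1, 3, 4] / [2]
  Insert 2 (step 5): P = [1, 2, 7] / [3, 4];  Q = [1, 3, 4] / [2, 5]
  Insert 5 (step 6): P = [1, 2, 5] / [3, 4, 7];  Q = [1, 3, 4] / [2, 5, 6]
  Insert 9 (step 7): P = [1, 2, 5, 9] / [3, 4, 7];  Q = [1, 3, 4, 7] / [2, 5, 6]
  Insert 6 (step 8): P = [1, 2, 5, 6] / [3, 4, 7, 9];  Q = [1, 3, 4, 7] / [2, 5, 6, 8]
  Insert 8 (step 9): P = [1, 2, 5, 6, 8] / [3, 4, 7, 9];  Q = [1, 3, 4, 7, 9] / [2, 5, 6, 8]
Final shape: (5, 4).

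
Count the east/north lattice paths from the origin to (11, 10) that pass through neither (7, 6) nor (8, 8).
Number of paths = 155376

Inclusion–exclusion. Total paths: C(21, 11) = 352716. Through P₁: C(13, 7)·C(8, 4) = 120120. Through P₂: C(16, 8)·C(5, 3) = 128700. Since P₁ is strictly southwest of P₂, a monotone path through both must visit P₁ then P₂; paths through both = C(13, 7)·C(3, 1)·C(5, 3) = 51480. Avoid both = 352716 − 120120 − 128700 + 51480 = 155376.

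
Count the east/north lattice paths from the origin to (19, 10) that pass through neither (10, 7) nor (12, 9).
Number of paths = 14333514

Inclusion–exclusion. Total paths: C(29, 19) = 20030010. Through P₁: C(17, 10)·C(12, 9) = 4278560. Through P₂: C(21, 12)·C(8, 7) = 2351440. Since P₁ is strictly southwest of P₂, a monotone path through both must visit P₁ then P₂; paths through both = C(17, 10)·C(4, 2)·C(8, 7) = 933504. Avoid both = 20030010 − 4278560 − 2351440 + 933504 = 14333514.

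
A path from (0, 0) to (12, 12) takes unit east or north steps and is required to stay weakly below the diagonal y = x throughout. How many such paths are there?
Number of paths = 208012

By the reflection principle (André's argument), the number of monotone paths to (12, 12) with n ≤ m that never go above y = x is C(24, 12) − C(24, 13) = 2704156 − 2496144 = 208012.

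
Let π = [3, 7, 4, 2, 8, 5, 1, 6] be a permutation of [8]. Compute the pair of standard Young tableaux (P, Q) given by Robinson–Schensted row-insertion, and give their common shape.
P = [1, 4, 5, 6] / [2, 8] / [3] / [7];  Q = [1, 2, 5, 8] / [3, 6] / [4] / [7];  common shape = (4, 2, 1, 1)

Row-insert the values π_1, π_2, … into P one at a time, bumping the leftmost entry strictly greater than the inserted value down to the next row. The recording tableau Q records, in position (i, j), the step at which that cell was added to P.
  Insert 3 (step 1): P = [3];  Q = [1]
  Insert 7 (step 2): P = [3, 7];  Q = [1, 2]
  Insert 4 (step 3): P = [3, 4] / [7];  Q = [1, 2] / [3]
  Insert 2 (step 4): P = [2, 4] / [3] / [7];  Q = [1, 2] / [3] / [4]
  Insert 8 (step 5): P = [2, 4, 8] / [3] / [7];  Q = [1, 2, 5] / [3] / [4]
  Insert 5 (step 6): P = [2, 4, 5] / [3, 8] / [7];  Q = [1, 2, 5] / [3, 6] / [4]
  Insert 1 (step 7): P = [1, 4, 5] / [2, 8] / [3] / [7];  Q = [1, 2, 5] / [3, 6] / [4] / [7]
  Insert 6 (step 8): P = [1, 4, 5, 6] / [2, 8] / [3] / [7];  Q = [1, 2, 5, 8] / [3, 6] / [4] / [7]
Final shape: (4, 2, 1, 1).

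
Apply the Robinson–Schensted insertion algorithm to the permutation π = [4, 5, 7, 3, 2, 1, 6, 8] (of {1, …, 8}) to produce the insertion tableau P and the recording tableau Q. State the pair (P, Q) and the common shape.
P = [1, 5, 6, 8] / [2, 7] / [3] / [4];  Q = [1, 2, 3, 8] / [4, 7] / [5] / [6];  common shape = (4, 2, 1, 1)

Row-insert the values π_1, π_2, … into P one at a time, bumping the leftmost entry strictly greater than the inserted value down to the next row. The recording tableau Q records, in position (i, j), the step at which that cell was added to P.
  Insert 4 (step 1): P = [4];  Q = [1]
  Insert 5 (step 2): P = [4, 5];  Q = [1, 2]
  Insert 7 (step 3): P = [4, 5, 7];  Q = [1, 2, 3]
  Insert 3 (step 4): P = [3, 5, 7] / [4];  Q = [1, 2, 3] / [4]
  Insert 2 (step 5): P = [2, 5, 7] / [3] / [4];  Q = [1, 2, 3] / [4] / [5]
  Insert 1 (step 6): P = [1, 5, 7] / [2] / [3] / [4];  Q = [1, 2, 3] / [4] / [5] / [6]
  Insert 6 (step 7): P = [1, 5, 6] / [2, 7] / [3] / [4];  Q = [1, 2, 3] / [4, 7] / [5] / [6]
  Insert 8 (step 8): P = [1, 5, 6, 8] / [2, 7] / [3] / [4];  Q = [1, 2, 3, 8] / [4, 7] / [5] / [6]
Final shape: (4, 2, 1, 1).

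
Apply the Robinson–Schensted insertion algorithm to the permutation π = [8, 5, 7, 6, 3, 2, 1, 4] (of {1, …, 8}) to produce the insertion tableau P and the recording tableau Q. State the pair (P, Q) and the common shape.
P = [1, 4] / [2, 6] / [3] / [5] / [7] / [8];  Q = [1, 3] / [2, 8] / [4] / [5] / [6] / [7];  common shape = (2, 2, 1, 1, 1, 1)

Row-insert the values π_1, π_2, … into P one at a time, bumping the leftmost entry strictly greater than the inserted value down to the next row. The recording tableau Q records, in position (i, j), the step at which that cell was added to P.
  Insert 8 (step 1): P = [8];  Q = [1]
  Insert 5 (step 2): P = [5] / [8];  Q = [1] / [2]
  Insert 7 (step 3): P = [5, 7] / [8];  Q = [1, 3] / [2]
  Insert 6 (step 4): P = [5, 6] / [7] / [8];  Q = [1, 3] / [2] / [4]
  Insert 3 (step 5): P = [3, 6] / [5] / [7] / [8];  Q = [1, 3] / [2] / [4] / [5]
  Insert 2 (step 6): P = [2, 6] / [3] / [5] / [7] / [8];  Q = [1, 3] / [2] / [4] / [5] / [6]
  Insert 1 (step 7): P = [1, 6] / [2] / [3] / [5] / [7] / [8];  Q = [1, 3] / [2] / [4] / [5] / [6] / [7]
  Insert 4 (step 8): P = [1, 4] / [2, 6] / [3] / [5] / [7] / [8];  Q = [1, 3] / [2, 8] / [4] / [5] / [6] / [7]
Final shape: (2, 2, 1, 1, 1, 1).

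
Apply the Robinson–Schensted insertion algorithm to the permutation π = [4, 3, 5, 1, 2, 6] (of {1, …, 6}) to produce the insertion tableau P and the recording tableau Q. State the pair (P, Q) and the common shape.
P = [1, 2, 6] / [3, 5] / [4];  Q = [1, 3, 6] / [2, 5] / [4];  common shape = (3, 2, 1)

Row-insert the values π_1, π_2, … into P one at a time, bumping the leftmost entry strictly greater than the inserted value down to the next row. The recording tableau Q records, in position (i, j), the step at which that cell was added to P.
  Insert 4 (step 1): P = [4];  Q = [1]
  Insert 3 (step 2): P = [3] / [4];  Q = [1] / [2]
  Insert 5 (step 3): P = [3, 5] / [4];  Q = [1, 3] / [2]
  Insert 1 (step 4): P = [1, 5] / [3] / [4];  Q = [1, 3] / [2] / [4]
  Insert 2 (step 5): P = [1, 2] / [3, 5] / [4];  Q = [1, 3] / [2, 5] / [4]
  Insert 6 (step 6): P = [1, 2, 6] / [3, 5] / [4];  Q = [1, 3, 6] / [2, 5] / [4]
Final shape: (3, 2, 1).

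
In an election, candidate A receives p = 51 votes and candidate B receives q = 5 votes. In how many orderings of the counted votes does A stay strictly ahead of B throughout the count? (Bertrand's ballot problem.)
Strict-lead orderings = 3137706

Total orderings of the 56 votes with 51 for A: C(56, 51) = 3819816. By the Bertrand ballot formula (Cycle Lemma / reflection principle), the number of orderings in which A is strictly ahead of B throughout is (p − q)/(p + q) · C(p + q, p) = (51 − 5)/(51 + 5) · 3819816 = 3137706.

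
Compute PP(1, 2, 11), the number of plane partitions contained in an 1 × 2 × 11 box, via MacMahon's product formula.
PP(1, 2, 11) = 78

Evaluate the triple product over i = 1..1, j = 1..2, k = 1..11. The factors are (2/1) · (3/2) · (4/3) · (5/4) · (6/5) · (7/6) · (8/7) · (9/8) · … (22 factors total). The numerators and denominators telescope so the product is an integer; carrying out the multiplication exactly gives PP(1, 2, 11) = 78.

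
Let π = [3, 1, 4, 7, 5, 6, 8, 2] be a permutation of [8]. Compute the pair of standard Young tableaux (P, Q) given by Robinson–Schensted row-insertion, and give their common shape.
P = [1, 2, 5, 6, 8] / [3, 4] / [7];  Q = [1, 3, 4, 6, 7] / [2, 5] / [8];  common shape = (5, 2, 1)

Row-insert the values π_1, π_2, … into P one at a time, bumping the leftmost entry strictly greater than the inserted value down to the next row. The recording tableau Q records, in position (i, j), the step at which that cell was added to P.
  Insert 3 (step 1): P = [3];  Q = [1]
  Insert 1 (step 2): P = [1] / [3];  Q = [1] / [2]
  Insert 4 (step 3): P = [1, 4] / [3];  Q = [1, 3] / [2]
  Insert 7 (step 4): P = [1, 4, 7] / [3];  Q = [1, 3, 4] / [2]
  Insert 5 (step 5): P = [1, 4, 5] / [3, 7];  Q = [1, 3, 4] / [2, 5]
  Insert 6 (step 6): P = [1, 4, 5, 6] / [3, 7];  Q = [1, 3, 4, 6] / [2, 5]
  Insert 8 (step 7): P = [1, 4, 5, 6, 8] / [3, 7];  Q = [1, 3, 4, 6, 7] / [2, 5]
  Insert 2 (step 8): P = [1, 2, 5, 6, 8] / [3, 4] / [7];  Q = [1, 3, 4, 6, 7] / [2, 5] / [8]
Final shape: (5, 2, 1).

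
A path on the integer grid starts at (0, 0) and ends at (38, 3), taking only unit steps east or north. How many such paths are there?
Number of paths = 10660

A monotone lattice path from (0, 0) to (38, 3) consists of 38 east steps and 3 north steps in some order, so it is determined by which 38 of the 41 steps are east. The count is C(41, 38) = 10660.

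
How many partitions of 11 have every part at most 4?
p(11, parts ≤ 4) = 27

Partitions of 11 with all parts ≤ 4: 4+4+3, 4+4+2+1, 4+4+1+1+1, 4+3+3+1, 4+3+2+2, 4+3+2+1+1, 4+3+1+1+1+1, 4+2+2+2+1, 4+2+2+1+1+1, 4+2+1+1+1+1+1, 4+1+1+1+1+1+1+1, 3+3+3+2, 3+3+3+1+1, 3+3+2+2+1, 3+3+2+1+1+1, 3+3+1+1+1+1+1, 3+2+2+2+2, 3+2+2+2+1+1, 3+2+2+1+1+1+1, 3+2+1+1+1+1+1+1, 3+1+1+1+1+1+1+1+1, 2+2+2+2+2+1, 2+2+2+2+1+1+1, 2+2+2+1+1+1+1+1, 2+2+1+1+1+1+1+1+1, 2+1+1+1+1+1+1+1+1+1, 1+1+1+1+1+1+1+1+1+1+1. Count = 27.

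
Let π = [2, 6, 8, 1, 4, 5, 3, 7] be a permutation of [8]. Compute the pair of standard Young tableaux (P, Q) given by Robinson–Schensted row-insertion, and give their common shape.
P = [1, 3, 5, 7] / [2, 4, 8] / [6];  Q = [1, 2, 3, 8] / [4, 5, 6] / [7];  common shape = (4, 3, 1)

Row-insert the values π_1, π_2, … into P one at a time, bumping the leftmost entry strictly greater than the inserted value down to the next row. The recording tableau Q records, in position (i, j), the step at which that cell was added to P.
  Insert 2 (step 1): P = [2];  Q = [1]
  Insert 6 (step 2): P = [2, 6];  Q = [1, 2]
  Insert 8 (step 3): P = [2, 6, 8];  Q = [1, 2, 3]
  Insert 1 (step 4): P = [1, 6, 8] / [2];  Q = [1, 2, 3] / [4]
  Insert 4 (step 5): P = [1, 4, 8] / [2, 6];  Q = [1, 2, 3] / [4, 5]
  Insert 5 (step 6): P = [1, 4, 5] / [2, 6, 8];  Q = [1, 2, 3] / [4, 5, 6]
  Insert 3 (step 7): P = [1, 3, 5] / [2, 4, 8] / [6];  Q = [1, 2, 3] / [4, 5, 6] / [7]
  Insert 7 (step 8): P = [1, 3, 5, 7] / [2, 4, 8] / [6];  Q = [1, 2, 3, 8] / [4, 5, 6] / [7]
Final shape: (4, 3, 1).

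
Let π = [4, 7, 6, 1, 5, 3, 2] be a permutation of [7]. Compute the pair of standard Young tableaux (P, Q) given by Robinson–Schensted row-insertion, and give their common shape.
P = [1, 2] / [3, 5] / [4] / [6] / [7];  Q = [1, 2] / [3, 5] / [4] / [6] / [7];  common shape = (2, 2, 1, 1, 1)

Row-insert the values π_1, π_2, … into P one at a time, bumping the leftmost entry strictly greater than the inserted value down to the next row. The recording tableau Q records, in position (i, j), the step at which that cell was added to P.
  Insert 4 (step 1): P = [4];  Q = [1]
  Insert 7 (step 2): P = [4, 7];  Q = [1, 2]
  Insert 6 (step 3): P = [4, 6] / [7];  Q = [1, 2] / [3]
  Insert 1 (step 4): P = [1, 6] / [4] / [7];  Q = [1, 2] / [3] / [4]
  Insert 5 (step 5): P = [1, 5] / [4, 6] / [7];  Q = [1, 2] / [3, 5] / [4]
  Insert 3 (step 6): P = [1, 3] / [4, 5] / [6] / [7];  Q = [1, 2] / [3, 5] / [4] / [6]
  Insert 2 (step 7): P = [1, 2] / [3, 5] / [4] / [6] / [7];  Q = [1, 2] / [3, 5] / [4] / [6] / [7]
Final shape: (2, 2, 1, 1, 1).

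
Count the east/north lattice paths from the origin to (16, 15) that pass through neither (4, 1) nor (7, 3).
Number of paths = 231676595

Inclusion–exclusion. Total paths: C(31, 16) = 300540195. Through P₁: C(5, 4)·C(26, 12) = 48288500. Through P₂: C(10, 7)·C(21, 9) = 35271600. Since P₁ is strictly southwest of P₂, a monotone path through both must visit P₁ then P₂; paths through both = C(5, 4)·C(5, 3)·C(21, 9) = 14696500. Avoid both = 300540195 − 48288500 − 35271600 + 14696500 = 231676595.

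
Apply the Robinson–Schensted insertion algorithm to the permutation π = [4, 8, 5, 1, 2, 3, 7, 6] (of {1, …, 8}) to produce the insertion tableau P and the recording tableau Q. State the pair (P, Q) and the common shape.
P = [1, 2, 3, 6] / [4, 5, 7] / [8];  Q = [1, 2, 6, 7] / [3, 5, 8] / [4];  common shape = (4, 3, 1)

Row-insert the values π_1, π_2, … into P one at a time, bumping the leftmost entry strictly greater than the inserted value down to the next row. The recording tableau Q records, in position (i, j), the step at which that cell was added to P.
  Insert 4 (step 1): P = [4];  Q = [1]
  Insert 8 (step 2): P = [4, 8];  Q = [1, 2]
  Insert 5 (step 3): P = [4, 5] / [8];  Q = [1, 2] / [3]
  Insert 1 (step 4): P = [1, 5] / [4] / [8];  Q = [1, 2] / [3] / [4]
  Insert 2 (step 5): P = [1, 2] / [4, 5] / [8];  Q = [1, 2] / [3, 5] / [4]
  Insert 3 (step 6): P = [1, 2, 3] / [4, 5] / [8];  Q = [1, 2, 6] / [3, 5] / [4]
  Insert 7 (step 7): P = [1, 2, 3, 7] / [4, 5] / [8];  Q = [1, 2, 6, 7] / [3, 5] / [4]
  Insert 6 (step 8): P = [1, 2, 3, 6] / [4, 5, 7] / [8];  Q = [1, 2, 6, 7] / [3, 5, 8] / [4]
Final shape: (4, 3, 1).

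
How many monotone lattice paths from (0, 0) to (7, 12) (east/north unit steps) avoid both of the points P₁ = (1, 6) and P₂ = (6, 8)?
Number of paths = 29640

Inclusion–exclusion. Total paths: C(19, 7) = 50388. Through P₁: C(7, 1)·C(12, 6) = 6468. Through P₂: C(14, 6)·C(5, 1) = 15015. Since P₁ is strictly southwest of P₂, a monotone path through both must visit P₁ then P₂; paths through both = C(7, 1)·C(7, 5)·C(5, 1) = 735. Avoid both = 50388 − 6468 − 15015 + 735 = 29640.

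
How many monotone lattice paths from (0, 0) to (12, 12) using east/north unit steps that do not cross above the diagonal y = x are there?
C_12 = 208012

These NE paths below the diagonal are counted by the Catalan number C_n = (1/(n + 1)) · C(2n, n). For n = 12: C_12 = (1/13) · C(24, 12) = 2704156/13 = 208012.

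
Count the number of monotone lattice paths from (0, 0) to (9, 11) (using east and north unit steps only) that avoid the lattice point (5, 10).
Number of paths = 152945

Total paths from (0, 0) to (9, 11): C(20, 9) = 167960. Paths through (5, 10): (paths (0, 0) → (5, 10)) × (paths (5, 10) → (9, 11)) = C(15, 5) · C(5, 4) = 3003 · 5 = 15015. Avoidance count = 167960 − 15015 = 152945.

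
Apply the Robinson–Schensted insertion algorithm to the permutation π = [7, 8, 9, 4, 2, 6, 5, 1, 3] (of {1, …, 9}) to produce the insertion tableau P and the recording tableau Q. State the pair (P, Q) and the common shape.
P = [1, 3, 9] / [2, 5] / [4, 6] / [7, 8];  Q = [1, 2, 3] / [4, 6] / [5, 7] / [8, 9];  common shape = (3, 2, 2, 2)

Row-insert the values π_1, π_2, … into P one at a time, bumping the leftmost entry strictly greater than the inserted value down to the next row. The recording tableau Q records, in position (i, j), the step at which that cell was added to P.
  Insert 7 (step 1): P = [7];  Q = [1]
  Insert 8 (step 2): P = [7, 8];  Q = [1, 2]
  Insert 9 (step 3): P = [7, 8, 9];  Q = [1, 2, 3]
  Insert 4 (step 4): P = [4, 8, 9] / [7];  Q = [1, 2, 3] / [4]
  Insert 2 (step 5): P = [2, 8, 9] / [4] / [7];  Q = [1, 2, 3] / [4] / [5]
  Insert 6 (step 6): P = [2, 6, 9] / [4, 8] / [7];  Q = [1, 2, 3] / [4, 6] / [5]
  Insert 5 (step 7): P = [2, 5, 9] / [4, 6] / [7, 8];  Q = [1, 2, 3] / [4, 6] / [5, 7]
  Insert 1 (step 8): P = [1, 5, 9] / [2, 6] / [4, 8] / [7];  Q = [1, 2, 3] / [4, 6] / [5, 7] / [8]
  Insert 3 (step 9): P = [1, 3, 9] / [2, 5] / [4, 6] / [7, 8];  Q = [1, 2, 3] / [4, 6] / [5, 7] / [8, 9]
Final shape: (3, 2, 2, 2).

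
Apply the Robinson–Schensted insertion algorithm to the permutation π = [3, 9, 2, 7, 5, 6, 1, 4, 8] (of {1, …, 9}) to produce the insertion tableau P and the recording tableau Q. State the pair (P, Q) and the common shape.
P = [1, 4, 6, 8] / [2, 5] / [3, 7] / [9];  Q = [1, 2, 6, 9] / [3, 4] / [5, 8] / [7];  common shape = (4, 2, 2, 1)

Row-insert the values π_1, π_2, … into P one at a time, bumping the leftmost entry strictly greater than the inserted value down to the next row. The recording tableau Q records, in position (i, j), the step at which that cell was added to P.
  Insert 3 (step 1): P = [3];  Q = [1]
  Insert 9 (step 2): P = [3, 9];  Q = [1, 2]
  Insert 2 (step 3): P = [2, 9] / [3];  Q = [1, 2] / [3]
  Insert 7 (step 4): P = [2, 7] / [3, 9];  Q = [1, 2] / [3, 4]
  Insert 5 (step 5): P = [2, 5] / [3, 7] / [9];  Q = [1, 2] / [3, 4] / [5]
  Insert 6 (step 6): P = [2, 5, 6] / [3, 7] / [9];  Q = [1, 2, 6] / [3, 4] / [5]
  Insert 1 (step 7): P = [1, 5, 6] / [2, 7] / [3] / [9];  Q = [1, 2, 6] / [3, 4] / [5] / [7]
  Insert 4 (step 8): P = [1, 4, 6] / [2, 5] / [3, 7] / [9];  Q = [1, 2, 6] / [3, 4] / [5, 8] / [7]
  Insert 8 (step 9): P = [1, 4, 6, 8] / [2, 5] / [3, 7] / [9];  Q = [1, 2, 6, 9] / [3, 4] / [5, 8] / [7]
Final shape: (4, 2, 2, 1).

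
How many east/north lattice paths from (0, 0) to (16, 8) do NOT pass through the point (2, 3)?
Number of paths = 619191

Total paths from (0, 0) to (16, 8): C(24, 16) = 735471. Paths through (2, 3): (paths (0, 0) → (2, 3)) × (paths (2, 3) → (16, 8)) = C(5, 2) · C(19, 14) = 10 · 11628 = 116280. Avoidance count = 735471 − 116280 = 619191.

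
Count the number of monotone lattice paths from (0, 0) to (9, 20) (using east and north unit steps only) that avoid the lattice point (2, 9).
Number of paths = 8264685

Total paths from (0, 0) to (9, 20): C(29, 9) = 10015005. Paths through (2, 9): (paths (0, 0) → (2, 9)) × (paths (2, 9) → (9, 20)) = C(11, 2) · C(18, 7) = 55 · 31824 = 1750320. Avoidance count = 10015005 − 1750320 = 8264685.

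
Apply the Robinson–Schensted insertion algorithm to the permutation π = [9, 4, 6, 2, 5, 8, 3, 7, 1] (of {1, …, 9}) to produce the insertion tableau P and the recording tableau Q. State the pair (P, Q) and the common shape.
P = [1, 3, 7] / [2, 5, 8] / [4] / [6] / [9];  Q = [1, 3, 6] / [2, 5, 8] / [4] / [7] / [9];  common shape = (3, 3, 1, 1, 1)

Row-insert the values π_1, π_2, … into P one at a time, bumping the leftmost entry strictly greater than the inserted value down to the next row. The recording tableau Q records, in position (i, j), the step at which that cell was added to P.
  Insert 9 (step 1): P = [9];  Q = [1]
  Insert 4 (step 2): P = [4] / [9];  Q = [1] / [2]
  Insert 6 (step 3): P = [4, 6] / [9];  Q = [1, 3] / [2]
  Insert 2 (step 4): P = [2, 6] / [4] / [9];  Q = [1, 3] / [2] / [4]
  Insert 5 (step 5): P = [2, 5] / [4, 6] / [9];  Q = [1, 3] / [2, 5] / [4]
  Insert 8 (step 6): P = [2, 5, 8] / [4, 6] / [9];  Q = [1, 3, 6] / [2, 5] / [4]
  Insert 3 (step 7): P = [2, 3, 8] / [4, 5] / [6] / [9];  Q = [1, 3, 6] / [2, 5] / [4] / [7]
  Insert 7 (step 8): P = [2, 3, 7] / [4, 5, 8] / [6] / [9];  Q = [1, 3, 6] / [2, 5, 8] / [4] / [7]
  Insert 1 (step 9): P = [1, 3, 7] / [2, 5, 8] / [4] / [6] / [9];  Q = [1, 3, 6] / [2, 5, 8] / [4] / [7] / [9]
Final shape: (3, 3, 1, 1, 1).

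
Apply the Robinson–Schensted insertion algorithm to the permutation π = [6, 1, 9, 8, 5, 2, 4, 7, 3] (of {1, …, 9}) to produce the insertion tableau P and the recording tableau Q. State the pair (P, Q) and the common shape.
P = [1, 2, 3, 7] / [4, 8] / [5] / [6] / [9];  Q = [1, 3, 7, 8] / [2, 4] / [5] / [6] / [9];  common shape = (4, 2, 1, 1, 1)

Row-insert the values π_1, π_2, … into P one at a time, bumping the leftmost entry strictly greater than the inserted value down to the next row. The recording tableau Q records, in position (i, j), the step at which that cell was added to P.
  Insert 6 (step 1): P = [6];  Q = [1]
  Insert 1 (step 2): P = [1] / [6];  Q = [1] / [2]
  Insert 9 (step 3): P = [1, 9] / [6];  Q = [1, 3] / [2]
  Insert 8 (step 4): P = [1, 8] / [6, 9];  Q = [1, 3] / [2, 4]
  Insert 5 (step 5): P = [1, 5] / [6, 8] / [9];  Q = [1, 3] / [2, 4] / [5]
  Insert 2 (step 6): P = [1, 2] / [5, 8] / [6] / [9];  Q = [1, 3] / [2, 4] / [5] / [6]
  Insert 4 (step 7): P = [1, 2, 4] / [5, 8] / [6] / [9];  Q = [1, 3, 7] / [2, 4] / [5] / [6]
  Insert 7 (step 8): P = [1, 2, 4, 7] / [5, 8] / [6] / [9];  Q = [1, 3, 7, 8] / [2, 4] / [5] / [6]
  Insert 3 (step 9): P = [1, 2, 3, 7] / [4, 8] / [5] / [6] / [9];  Q = [1, 3, 7, 8] / [2, 4] / [5] / [6] / [9]
Final shape: (4, 2, 1, 1, 1).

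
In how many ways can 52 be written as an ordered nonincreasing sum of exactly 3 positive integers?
p(52, 3 parts) = 225

Partitions of n into exactly k parts are in bijection with partitions of n − k into at most k parts (subtract 1 from each part). So p(52, exactly 3) = p(49, parts ≤ 3). Computing via the recurrence p(m, j) = p(m, j−1) + p(m−j, j) gives 225.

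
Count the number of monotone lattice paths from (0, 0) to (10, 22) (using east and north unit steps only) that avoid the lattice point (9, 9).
Number of paths = 63831560

Total paths from (0, 0) to (10, 22): C(32, 10) = 64512240. Paths through (9, 9): (paths (0, 0) → (9, 9)) × (paths (9, 9) → (10, 22)) = C(18, 9) · C(14, 1) = 48620 · 14 = 680680. Avoidance count = 64512240 − 680680 = 63831560.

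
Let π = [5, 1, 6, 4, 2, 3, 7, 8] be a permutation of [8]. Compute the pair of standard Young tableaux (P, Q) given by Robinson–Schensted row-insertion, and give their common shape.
P = [1, 2, 3, 7, 8] / [4, 6] / [5];  Q = [1, 3, 6, 7, 8] / [2, 4] / [5];  common shape = (5, 2, 1)

Row-insert the values π_1, π_2, … into P one at a time, bumping the leftmost entry strictly greater than the inserted value down to the next row. The recording tableau Q records, in position (i, j), the step at which that cell was added to P.
  Insert 5 (step 1): P = [5];  Q = [1]
  Insert 1 (step 2): P = [1] / [5];  Q = [1] / [2]
  Insert 6 (step 3): P = [1, 6] / [5];  Q = [1, 3] / [2]
  Insert 4 (step 4): P = [1, 4] / [5, 6];  Q = [1, 3] / [2, 4]
  Insert 2 (step 5): P = [1, 2] / [4, 6] / [5];  Q = [1, 3] / [2, 4] / [5]
  Insert 3 (step 6): P = [1, 2, 3] / [4, 6] / [5];  Q = [1, 3, 6] / [2, 4] / [5]
  Insert 7 (step 7): P = [1, 2, 3, 7] / [4, 6] / [5];  Q = [1, 3, 6, 7] / [2, 4] / [5]
  Insert 8 (step 8): P = [1, 2, 3, 7, 8] / [4, 6] / [5];  Q = [1, 3, 6, 7, 8] / [2, 4] / [5]
Final shape: (5, 2, 1).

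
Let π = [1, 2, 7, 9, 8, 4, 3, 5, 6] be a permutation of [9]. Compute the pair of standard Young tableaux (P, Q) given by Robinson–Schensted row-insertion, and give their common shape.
P = [1, 2, 3, 5, 6] / [4, 8] / [7] / [9];  Q = [1, 2, 3, 4, 9] / [5, 8] / [6] / [7];  common shape = (5, 2, 1, 1)

Row-insert the values π_1, π_2, … into P one at a time, bumping the leftmost entry strictly greater than the inserted value down to the next row. The recording tableau Q records, in position (i, j), the step at which that cell was added to P.
  Insert 1 (step 1): P = [1];  Q = [1]
  Insert 2 (step 2): P = [1, 2];  Q = [1, 2]
  Insert 7 (step 3): P = [1, 2, 7];  Q = [1, 2, 3]
  Insert 9 (step 4): P = [1, 2, 7, 9];  Q = [1, 2, 3, 4]
  Insert 8 (step 5): P = [1, 2, 7, 8] / [9];  Q = [1, 2, 3, 4] / [5]
  Insert 4 (step 6): P = [1, 2, 4, 8] / [7] / [9];  Q = [1, 2, 3, 4] / [5] / [6]
  Insert 3 (step 7): P = [1, 2, 3, 8] / [4] / [7] / [9];  Q = [1, 2, 3, 4] / [5] / [6] / [7]
  Insert 5 (step 8): P = [1, 2, 3, 5] / [4, 8] / [7] / [9];  Q = [1, 2, 3, 4] / [5, 8] / [6] / [7]
  Insert 6 (step 9): P = [1, 2, 3, 5, 6] / [4, 8] / [7] / [9];  Q = [1, 2, 3, 4, 9] / [5, 8] / [6] / [7]
Final shape: (5, 2, 1, 1).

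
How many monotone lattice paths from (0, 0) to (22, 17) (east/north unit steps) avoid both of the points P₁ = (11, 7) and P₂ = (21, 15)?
Number of paths = 27270239922

Inclusion–exclusion. Total paths: C(39, 22) = 51021117810. Through P₁: C(18, 11)·C(21, 11) = 11224833984. Through P₂: C(36, 21)·C(3, 1) = 16703707680. Since P₁ is strictly southwest of P₂, a monotone path through both must visit P₁ then P₂; paths through both = C(18, 11)·C(18, 10)·C(3, 1) = 4177663776. Avoid both = 51021117810 − 11224833984 − 16703707680 + 4177663776 = 27270239922.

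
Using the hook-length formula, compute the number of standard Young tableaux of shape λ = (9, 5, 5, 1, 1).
# SYT of shape (9, 5, 5, 1, 1) = 100727550

Hook-length formula: f^λ = n! / Π hook(c), product over all cells c of the Young diagram. For λ = (9, 5, 5, 1, 1), n = 21 boxes. Hook lengths by row (left-to-right, top-to-bottom): [13, 10, 9, 8, 7, 4, 3, 2, 1]; [8, 5, 4, 3, 2]; [7, 4, 3, 2, 1]; [2]; [1]. Product of hooks = 507219148800. So f^λ = 21! / 507219148800 = 51090942171709440000 / 507219148800 = 100727550.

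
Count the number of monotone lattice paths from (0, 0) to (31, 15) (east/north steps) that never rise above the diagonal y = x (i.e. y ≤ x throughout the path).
Number of paths = 271861216539

By the reflection principle (André's argument), the number of monotone paths to (31, 15) with n ≤ m that never go above y = x is C(46, 31) − C(46, 32) = 511738760544 − 239877544005 = 271861216539.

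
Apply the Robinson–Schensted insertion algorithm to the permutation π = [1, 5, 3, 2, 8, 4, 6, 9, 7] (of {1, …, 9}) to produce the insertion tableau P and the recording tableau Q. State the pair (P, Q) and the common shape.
P = [1, 2, 4, 6, 7] / [3, 8, 9] / [5];  Q = [1, 2, 5, 7, 8] / [3, 6, 9] / [4];  common shape = (5, 3, 1)

Row-insert the values π_1, π_2, … into P one at a time, bumping the leftmost entry strictly greater than the inserted value down to the next row. The recording tableau Q records, in position (i, j), the step at which that cell was added to P.
  Insert 1 (step 1): P = [1];  Q = [1]
  Insert 5 (step 2): P = [1, 5];  Q = [1, 2]
  Insert 3 (step 3): P = [1, 3] / [5];  Q = [1, 2] / [3]
  Insert 2 (step 4): P = [1, 2] / [3] / [5];  Q = [1, 2] / [3] / [4]
  Insert 8 (step 5): P = [1, 2, 8] / [3] / [5];  Q = [1, 2, 5] / [3] / [4]
  Insert 4 (step 6): P = [1, 2, 4] / [3, 8] / [5];  Q = [1, 2, 5] / [3, 6] / [4]
  Insert 6 (step 7): P = [1, 2, 4, 6] / [3, 8] / [5];  Q = [1, 2, 5, 7] / [3, 6] / [4]
  Insert 9 (step 8): P = [1, 2, 4, 6, 9] / [3, 8] / [5];  Q = [1, 2, 5, 7, 8] / [3, 6] / [4]
  Insert 7 (step 9): P = [1, 2, 4, 6, 7] / [3, 8, 9] / [5];  Q = [1, 2, 5, 7, 8] / [3, 6, 9] / [4]
Final shape: (5, 3, 1).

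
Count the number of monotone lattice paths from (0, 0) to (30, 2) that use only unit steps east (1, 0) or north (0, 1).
Number of paths = 496

A monotone lattice path from (0, 0) to (30, 2) consists of 30 east steps and 2 north steps in some order, so it is determined by which 30 of the 32 steps are east. The count is C(32, 30) = 496.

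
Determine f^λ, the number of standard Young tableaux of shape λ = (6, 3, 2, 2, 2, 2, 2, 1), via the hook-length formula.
# SYT of shape (6, 3, 2, 2, 2, 2, 2, 1) = 29767680

Hook-length formula: f^λ = n! / Π hook(c), product over all cells c of the Young diagram. For λ = (6, 3, 2, 2, 2, 2, 2, 1), n = 20 boxes. Hook lengths by row (left-to-right, top-to-bottom): [13, 11, 5, 3, 2, 1]; [9, 7, 1]; [7, 5]; [6, 4]; [5, 3]; [4, 2]; [3, 1]; [1]. Product of hooks = 81729648000. So f^λ = 20! / 81729648000 = 2432902008176640000 / 81729648000 = 29767680.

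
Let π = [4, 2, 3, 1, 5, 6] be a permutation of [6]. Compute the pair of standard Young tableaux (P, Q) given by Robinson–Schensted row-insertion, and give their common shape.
P = [1, 3, 5, 6] / [2] / [4];  Q = [1, 3, 5, 6] / [2] / [4];  common shape = (4, 1, 1)

Row-insert the values π_1, π_2, … into P one at a time, bumping the leftmost entry strictly greater than the inserted value down to the next row. The recording tableau Q records, in position (i, j), the step at which that cell was added to P.
  Insert 4 (step 1): P = [4];  Q = [1]
  Insert 2 (step 2): P = [2] / [4];  Q = [1] / [2]
  Insert 3 (step 3): P = [2, 3] / [4];  Q = [1, 3] / [2]
  Insert 1 (step 4): P = [1, 3] / [2] / [4];  Q = [1, 3] / [2] / [4]
  Insert 5 (step 5): P = [1, 3, 5] / [2] / [4];  Q = [1, 3, 5] / [2] / [4]
  Insert 6 (step 6): P = [1, 3, 5, 6] / [2] / [4];  Q = [1, 3, 5, 6] / [2] / [4]
Final shape: (4, 1, 1).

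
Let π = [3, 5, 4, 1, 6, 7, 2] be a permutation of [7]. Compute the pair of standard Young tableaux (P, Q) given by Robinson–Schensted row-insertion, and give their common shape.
P = [1, 2, 6, 7] / [3, 4] / [5];  Q = [1, 2, 5, 6] / [3, 7] / [4];  common shape = (4, 2, 1)

Row-insert the values π_1, π_2, … into P one at a time, bumping the leftmost entry strictly greater than the inserted value down to the next row. The recording tableau Q records, in position (i, j), the step at which that cell was added to P.
  Insert 3 (step 1): P = [3];  Q = [1]
  Insert 5 (step 2): P = [3, 5];  Q = [1, 2]
  Insert 4 (step 3): P = [3, 4] / [5];  Q = [1, 2] / [3]
  Insert 1 (step 4): P = [1, 4] / [3] / [5];  Q = [1, 2] / [3] / [4]
  Insert 6 (step 5): P = [1, 4, 6] / [3] / [5];  Q = [1, 2, 5] / [3] / [4]
  Insert 7 (step 6): P = [1, 4, 6, 7] / [3] / [5];  Q = [1, 2, 5, 6] / [3] / [4]
  Insert 2 (step 7): P = [1, 2, 6, 7] / [3, 4] / [5];  Q = [1, 2, 5, 6] / [3, 7] / [4]
Final shape: (4, 2, 1).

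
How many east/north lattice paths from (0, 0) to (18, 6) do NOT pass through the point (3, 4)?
Number of paths = 129836

Total paths from (0, 0) to (18, 6): C(24, 18) = 134596. Paths through (3, 4): (paths (0, 0) → (3, 4)) × (paths (3, 4) → (18, 6)) = C(7, 3) · C(17, 15) = 35 · 136 = 4760. Avoidance count = 134596 − 4760 = 129836.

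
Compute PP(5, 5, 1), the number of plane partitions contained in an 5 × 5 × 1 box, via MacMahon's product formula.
PP(5, 5, 1) = 252

Evaluate the triple product over i = 1..5, j = 1..5, k = 1..1. The factors are (2/1) · (3/2) · (4/3) · (5/4) · (6/5) · (3/2) · (4/3) · (5/4) · … (25 factors total). The numerators and denominators telescope so the product is an integer; carrying out the multiplication exactly gives PP(5, 5, 1) = 252.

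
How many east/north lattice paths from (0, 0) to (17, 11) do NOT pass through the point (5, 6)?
Number of paths = 18615324

Total paths from (0, 0) to (17, 11): C(28, 17) = 21474180. Paths through (5, 6): (paths (0, 0) → (5, 6)) × (paths (5, 6) → (17, 11)) = C(11, 5) · C(17, 12) = 462 · 6188 = 2858856. Avoidance count = 21474180 − 2858856 = 18615324.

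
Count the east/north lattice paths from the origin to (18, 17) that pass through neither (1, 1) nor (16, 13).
Number of paths = 1707518505

Inclusion–exclusion. Total paths: C(35, 18) = 4537567650. Through P₁: C(2, 1)·C(33, 17) = 2333606220. Through P₂: C(29, 16)·C(6, 2) = 1017958725. Since P₁ is strictly southwest of P₂, a monotone path through both must visit P₁ then P₂; paths through both = C(2, 1)·C(27, 15)·C(6, 2) = 521515800. Avoid both = 4537567650 − 2333606220 − 1017958725 + 521515800 = 1707518505.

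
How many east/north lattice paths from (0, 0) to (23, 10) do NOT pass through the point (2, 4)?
Number of paths = 88120890

Total paths from (0, 0) to (23, 10): C(33, 23) = 92561040. Paths through (2, 4): (paths (0, 0) → (2, 4)) × (paths (2, 4) → (23, 10)) = C(6, 2) · C(27, 21) = 15 · 296010 = 4440150. Avoidance count = 92561040 − 4440150 = 88120890.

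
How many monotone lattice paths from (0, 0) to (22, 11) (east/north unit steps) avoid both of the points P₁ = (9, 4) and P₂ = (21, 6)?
Number of paths = 136724250

Inclusion–exclusion. Total paths: C(33, 22) = 193536720. Through P₁: C(13, 9)·C(20, 13) = 55426800. Through P₂: C(27, 21)·C(6, 1) = 1776060. Since P₁ is strictly southwest of P₂, a monotone path through both must visit P₁ then P₂; paths through both = C(13, 9)·C(14, 12)·C(6, 1) = 390390. Avoid both = 193536720 − 55426800 − 1776060 + 390390 = 136724250.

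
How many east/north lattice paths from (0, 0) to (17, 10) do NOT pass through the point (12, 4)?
Number of paths = 7595445

Total paths from (0, 0) to (17, 10): C(27, 17) = 8436285. Paths through (12, 4): (paths (0, 0) → (12, 4)) × (paths (12, 4) → (17, 10)) = C(16, 12) · C(11, 5) = 1820 · 462 = 840840. Avoidance count = 8436285 − 840840 = 7595445.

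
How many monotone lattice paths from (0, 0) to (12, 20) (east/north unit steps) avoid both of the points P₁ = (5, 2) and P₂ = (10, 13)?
Number of paths = 177813972

Inclusion–exclusion. Total paths: C(32, 12) = 225792840. Through P₁: C(7, 5)·C(25, 7) = 10094700. Through P₂: C(23, 10)·C(9, 2) = 41186376. Since P₁ is strictly southwest of P₂, a monotone path through both must visit P₁ then P₂; paths through both = C(7, 5)·C(16, 5)·C(9, 2) = 3302208. Avoid both = 225792840 − 10094700 − 41186376 + 3302208 = 177813972.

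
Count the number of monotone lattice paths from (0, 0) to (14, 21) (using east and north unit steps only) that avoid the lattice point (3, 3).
Number of paths = 1628013600

Total paths from (0, 0) to (14, 21): C(35, 14) = 2319959400. Paths through (3, 3): (paths (0, 0) → (3, 3)) × (paths (3, 3) → (14, 21)) = C(6, 3) · C(29, 11) = 20 · 34597290 = 691945800. Avoidance count = 2319959400 − 691945800 = 1628013600.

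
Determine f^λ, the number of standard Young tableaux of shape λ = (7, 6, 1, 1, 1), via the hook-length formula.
# SYT of shape (7, 6, 1, 1, 1) = 116480

Hook-length formula: f^λ = n! / Π hook(c), product over all cells c of the Young diagram. For λ = (7, 6, 1, 1, 1), n = 16 boxes. Hook lengths by row (left-to-right, top-to-bottom): [11, 7, 6, 5, 4, 3, 1]; [9, 5, 4, 3, 2, 1]; [3]; [2]; [1]. Product of hooks = 179625600. So f^λ = 16! / 179625600 = 20922789888000 / 179625600 = 116480.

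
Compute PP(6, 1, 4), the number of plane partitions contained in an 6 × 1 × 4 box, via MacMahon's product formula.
PP(6, 1, 4) = 210

Evaluate the triple product over i = 1..6, j = 1..1, k = 1..4. The factors are (2/1) · (3/2) · (4/3) · (5/4) · (3/2) · (4/3) · (5/4) · (6/5) · … (24 factors total). The numerators and denominators telescope so the product is an integer; carrying out the multiplication exactly gives PP(6, 1, 4) = 210.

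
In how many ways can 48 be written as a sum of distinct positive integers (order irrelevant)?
q(48) = 2910

A partition into distinct parts is a strictly decreasing sequence summing to n. The recurrence d(n, m) = d(n, m−1) + d(n−m, m−1) (use part m at most once) with q(n) = d(n, n) gives q(48) = 2910. (Euler's theorem: # distinct-part partitions = # odd-part partitions.)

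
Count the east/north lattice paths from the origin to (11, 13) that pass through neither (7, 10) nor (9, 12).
Number of paths = 1283738

Inclusion–exclusion. Total paths: C(24, 11) = 2496144. Through P₁: C(17, 7)·C(7, 4) = 680680. Through P₂: C(21, 9)·C(3, 2) = 881790. Since P₁ is strictly southwest of P₂, a monotone path through both must visit P₁ then P₂; paths through both = C(17, 7)·C(4, 2)·C(3, 2) = 350064. Avoid both = 2496144 − 680680 − 881790 + 350064 = 1283738.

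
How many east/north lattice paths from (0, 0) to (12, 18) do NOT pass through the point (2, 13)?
Number of paths = 86177910

Total paths from (0, 0) to (12, 18): C(30, 12) = 86493225. Paths through (2, 13): (paths (0, 0) → (2, 13)) × (paths (2, 13) → (12, 18)) = C(15, 2) · C(15, 10) = 105 · 3003 = 315315. Avoidance count = 86493225 − 315315 = 86177910.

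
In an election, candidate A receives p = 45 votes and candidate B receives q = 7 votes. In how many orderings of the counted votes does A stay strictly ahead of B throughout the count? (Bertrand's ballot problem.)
Strict-lead orderings = 97765640

Total orderings of the 52 votes with 45 for A: C(52, 45) = 133784560. By the Bertrand ballot formula (Cycle Lemma / reflection principle), the number of orderings in which A is strictly ahead of B throughout is (p − q)/(p + q) · C(p + q, p) = (45 − 7)/(45 + 7) · 133784560 = 97765640.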